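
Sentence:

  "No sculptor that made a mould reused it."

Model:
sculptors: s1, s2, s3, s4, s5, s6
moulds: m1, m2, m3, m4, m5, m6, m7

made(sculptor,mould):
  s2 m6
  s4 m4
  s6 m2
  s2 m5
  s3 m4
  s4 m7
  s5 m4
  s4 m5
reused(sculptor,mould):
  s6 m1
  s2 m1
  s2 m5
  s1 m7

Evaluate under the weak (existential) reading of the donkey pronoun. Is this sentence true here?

False

"it" takes "a mould" as antecedent — a donkey pronoun bound across the clause boundary.
Truth condition: for no (s,m) with made(s,m) does reused(s,m) hold.
Restrictor pairs — does the scope hold? (s2,m5):holds  (s2,m6):fails  (s3,m4):fails  (s4,m4):fails  (s4,m5):fails  (s4,m7):fails  (s5,m4):fails  (s6,m2):fails
Scope holds for 1 pair(s), so the sentence is false.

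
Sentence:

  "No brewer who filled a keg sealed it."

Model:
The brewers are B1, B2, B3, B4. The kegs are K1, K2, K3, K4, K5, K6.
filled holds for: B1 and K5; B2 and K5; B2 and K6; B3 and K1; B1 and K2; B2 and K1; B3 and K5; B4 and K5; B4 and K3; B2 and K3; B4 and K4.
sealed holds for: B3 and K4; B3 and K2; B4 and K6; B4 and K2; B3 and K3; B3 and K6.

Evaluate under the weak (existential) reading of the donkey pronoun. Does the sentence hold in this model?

True

"it" takes "a keg" as antecedent — a donkey pronoun bound across the clause boundary.
Truth condition: for no (b,k) with filled(b,k) does sealed(b,k) hold.
Restrictor pairs — does the scope hold? (B1,K2):fails  (B1,K5):fails  (B2,K1):fails  (B2,K3):fails  (B2,K5):fails  (B2,K6):fails  (B3,K1):fails  (B3,K5):fails  (B4,K3):fails  (B4,K4):fails  (B4,K5):fails
Scope holds for no restrictor pair, so the sentence is true.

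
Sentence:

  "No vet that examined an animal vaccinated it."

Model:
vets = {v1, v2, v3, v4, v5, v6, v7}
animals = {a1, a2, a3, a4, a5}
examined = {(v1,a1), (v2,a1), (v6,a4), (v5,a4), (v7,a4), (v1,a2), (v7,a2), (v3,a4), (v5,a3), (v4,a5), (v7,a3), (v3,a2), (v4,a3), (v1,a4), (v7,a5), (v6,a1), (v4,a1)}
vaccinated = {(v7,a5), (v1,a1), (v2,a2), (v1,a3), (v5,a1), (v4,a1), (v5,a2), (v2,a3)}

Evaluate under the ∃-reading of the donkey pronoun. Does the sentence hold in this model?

"it" takes "an animal" as antecedent — a donkey pronoun bound across the clause boundary.
Truth condition: for no (v,a) with examined(v,a) does vaccinated(v,a) hold.
Restrictor pairs — does the scope hold? (v1,a1):holds  (v1,a2):fails  (v1,a4):fails  (v2,a1):fails  (v3,a2):fails  (v3,a4):fails  (v4,a1):holds  (v4,a3):fails  (v4,a5):fails  (v5,a3):fails  (v5,a4):fails  (v6,a1):fails  (v6,a4):fails  (v7,a2):fails  (v7,a3):fails  (v7,a4):fails  (v7,a5):holds
Scope holds for 3 pair(s), so the sentence is false.

False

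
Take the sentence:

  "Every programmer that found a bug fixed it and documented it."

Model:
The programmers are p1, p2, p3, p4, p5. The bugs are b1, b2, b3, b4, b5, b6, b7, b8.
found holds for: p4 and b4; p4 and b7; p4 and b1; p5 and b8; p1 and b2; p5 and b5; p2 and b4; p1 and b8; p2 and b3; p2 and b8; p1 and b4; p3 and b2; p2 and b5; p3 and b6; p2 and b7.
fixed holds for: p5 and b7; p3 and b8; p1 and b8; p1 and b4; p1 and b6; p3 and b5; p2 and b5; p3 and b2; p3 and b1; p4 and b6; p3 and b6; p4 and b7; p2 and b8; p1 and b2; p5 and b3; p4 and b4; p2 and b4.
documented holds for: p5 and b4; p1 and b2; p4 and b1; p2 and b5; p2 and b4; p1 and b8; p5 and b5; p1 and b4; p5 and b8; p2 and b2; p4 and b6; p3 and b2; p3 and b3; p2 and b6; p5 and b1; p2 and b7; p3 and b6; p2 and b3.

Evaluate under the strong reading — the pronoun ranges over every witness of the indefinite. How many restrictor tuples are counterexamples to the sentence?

"it" takes "a bug" as antecedent — a donkey pronoun bound across the clause boundary.
Strong reading: for every (p,b) with found(p,b), fixed(p,b) ∧ documented(p,b).
Restrictor pairs: (p1,b2) ✓  (p1,b4) ✓  (p1,b8) ✓  (p2,b3) ✗  (p2,b4) ✓  (p2,b5) ✓  (p2,b7) ✗  (p2,b8) ✗  (p3,b2) ✓  (p3,b6) ✓  (p4,b1) ✗  (p4,b4) ✗  (p4,b7) ✗  (p5,b5) ✗  (p5,b8) ✗
Counterexamples (restrictor pairs failing the scope): 8.

8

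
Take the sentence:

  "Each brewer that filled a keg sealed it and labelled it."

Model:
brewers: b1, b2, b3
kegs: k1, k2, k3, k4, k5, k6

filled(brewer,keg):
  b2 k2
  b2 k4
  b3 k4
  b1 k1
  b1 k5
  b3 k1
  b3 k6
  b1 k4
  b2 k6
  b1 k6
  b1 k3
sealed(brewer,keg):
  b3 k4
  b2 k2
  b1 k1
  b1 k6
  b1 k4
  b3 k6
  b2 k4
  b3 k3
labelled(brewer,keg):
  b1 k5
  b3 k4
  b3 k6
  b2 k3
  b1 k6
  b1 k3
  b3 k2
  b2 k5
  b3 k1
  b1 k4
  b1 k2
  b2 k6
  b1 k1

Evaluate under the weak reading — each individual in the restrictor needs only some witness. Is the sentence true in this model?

"it" takes "a keg" as antecedent — a donkey pronoun bound across the clause boundary.
Weak reading: every brewer b with some filled-keg has at least one filled-keg k such that sealed(b,k) ∧ labelled(b,k).
Per brewer: b1:✓  b2:✗  b3:✓
b2 has no witness among its filled-kegs.

False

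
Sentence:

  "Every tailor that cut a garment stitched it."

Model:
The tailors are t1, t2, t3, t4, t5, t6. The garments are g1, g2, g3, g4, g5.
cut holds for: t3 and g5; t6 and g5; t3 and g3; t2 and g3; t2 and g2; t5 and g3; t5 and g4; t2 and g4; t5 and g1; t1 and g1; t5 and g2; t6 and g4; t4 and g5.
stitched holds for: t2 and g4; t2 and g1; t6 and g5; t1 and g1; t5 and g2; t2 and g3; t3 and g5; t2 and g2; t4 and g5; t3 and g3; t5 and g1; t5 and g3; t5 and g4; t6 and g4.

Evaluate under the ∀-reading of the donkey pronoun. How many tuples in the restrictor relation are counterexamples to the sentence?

"it" takes "a garment" as antecedent — a donkey pronoun bound across the clause boundary.
Strong reading: for every (t,g) with cut(t,g), stitched(t,g).
Restrictor pairs: (t1,g1) ✓  (t2,g2) ✓  (t2,g3) ✓  (t2,g4) ✓  (t3,g3) ✓  (t3,g5) ✓  (t4,g5) ✓  (t5,g1) ✓  (t5,g2) ✓  (t5,g3) ✓  (t5,g4) ✓  (t6,g4) ✓  (t6,g5) ✓
Counterexamples (restrictor pairs failing the scope): 0.

0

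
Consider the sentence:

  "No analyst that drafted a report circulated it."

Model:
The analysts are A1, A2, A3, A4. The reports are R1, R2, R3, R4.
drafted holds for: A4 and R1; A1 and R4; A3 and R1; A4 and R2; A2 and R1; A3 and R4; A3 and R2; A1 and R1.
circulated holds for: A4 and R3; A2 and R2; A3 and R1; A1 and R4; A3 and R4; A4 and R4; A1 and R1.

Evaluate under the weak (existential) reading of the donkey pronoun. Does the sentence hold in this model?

"it" takes "a report" as antecedent — a donkey pronoun bound across the clause boundary.
Truth condition: for no (a,r) with drafted(a,r) does circulated(a,r) hold.
Restrictor pairs — does the scope hold? (A1,R1):holds  (A1,R4):holds  (A2,R1):fails  (A3,R1):holds  (A3,R2):fails  (A3,R4):holds  (A4,R1):fails  (A4,R2):fails
Scope holds for 4 pair(s), so the sentence is false.

False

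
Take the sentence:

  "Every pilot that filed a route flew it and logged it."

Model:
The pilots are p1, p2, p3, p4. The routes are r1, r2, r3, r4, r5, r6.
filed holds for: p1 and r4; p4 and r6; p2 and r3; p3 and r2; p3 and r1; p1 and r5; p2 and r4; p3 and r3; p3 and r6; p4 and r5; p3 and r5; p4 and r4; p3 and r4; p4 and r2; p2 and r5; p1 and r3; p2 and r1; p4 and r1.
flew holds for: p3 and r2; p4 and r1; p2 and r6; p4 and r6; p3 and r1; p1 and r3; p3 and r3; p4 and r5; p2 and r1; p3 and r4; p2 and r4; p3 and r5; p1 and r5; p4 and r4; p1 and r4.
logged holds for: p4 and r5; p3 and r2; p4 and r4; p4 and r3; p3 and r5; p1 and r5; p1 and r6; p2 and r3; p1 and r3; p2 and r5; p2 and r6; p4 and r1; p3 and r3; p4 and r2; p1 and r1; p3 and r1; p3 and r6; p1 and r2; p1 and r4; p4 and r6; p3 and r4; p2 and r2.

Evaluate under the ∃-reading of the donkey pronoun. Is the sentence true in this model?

False

"it" takes "a route" as antecedent — a donkey pronoun bound across the clause boundary.
Weak reading: every pilot p with some filed-route has at least one filed-route r such that flew(p,r) ∧ logged(p,r).
Per pilot: p1:✓  p2:✗  p3:✓  p4:✓
p2 has no witness among its filed-routes.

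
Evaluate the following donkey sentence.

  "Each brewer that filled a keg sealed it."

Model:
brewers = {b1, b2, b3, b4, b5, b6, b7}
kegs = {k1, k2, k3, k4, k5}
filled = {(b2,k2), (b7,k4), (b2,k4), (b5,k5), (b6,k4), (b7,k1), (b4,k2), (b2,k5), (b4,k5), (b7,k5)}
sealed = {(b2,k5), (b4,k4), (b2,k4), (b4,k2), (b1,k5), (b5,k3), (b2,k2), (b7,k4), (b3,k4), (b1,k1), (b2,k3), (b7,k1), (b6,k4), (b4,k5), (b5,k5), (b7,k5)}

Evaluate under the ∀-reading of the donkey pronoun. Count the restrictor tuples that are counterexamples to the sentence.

0

"it" takes "a keg" as antecedent — a donkey pronoun bound across the clause boundary.
Strong reading: for every (b,k) with filled(b,k), sealed(b,k).
Restrictor pairs: (b2,k2) ✓  (b2,k4) ✓  (b2,k5) ✓  (b4,k2) ✓  (b4,k5) ✓  (b5,k5) ✓  (b6,k4) ✓  (b7,k1) ✓  (b7,k4) ✓  (b7,k5) ✓
Counterexamples (restrictor pairs failing the scope): 0.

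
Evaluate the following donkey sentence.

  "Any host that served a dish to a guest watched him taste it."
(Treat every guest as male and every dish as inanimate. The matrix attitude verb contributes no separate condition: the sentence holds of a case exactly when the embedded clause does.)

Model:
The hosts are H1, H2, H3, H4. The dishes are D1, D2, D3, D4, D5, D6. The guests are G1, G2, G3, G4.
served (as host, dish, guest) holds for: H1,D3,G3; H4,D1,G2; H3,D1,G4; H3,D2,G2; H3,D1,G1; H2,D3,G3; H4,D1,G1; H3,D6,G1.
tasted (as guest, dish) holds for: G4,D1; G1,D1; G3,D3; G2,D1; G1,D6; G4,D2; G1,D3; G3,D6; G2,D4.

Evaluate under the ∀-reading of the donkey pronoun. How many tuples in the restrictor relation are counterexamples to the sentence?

1

"him" takes "a guest" as antecedent and "it" takes "a dish"; both are donkey pronouns co-varying with the restrictor.
Strong reading: for every (h,d,g) with served(h,d,g), tasted(g,d).
Restrictor triples: (H1,D3,G3)→tasted(G3,D3) ✓  (H2,D3,G3)→tasted(G3,D3) ✓  (H3,D1,G1)→tasted(G1,D1) ✓  (H3,D1,G4)→tasted(G4,D1) ✓  (H3,D2,G2)→tasted(G2,D2) ✗  (H3,D6,G1)→tasted(G1,D6) ✓  (H4,D1,G1)→tasted(G1,D1) ✓  (H4,D1,G2)→tasted(G2,D1) ✓
Counterexamples (restrictor triples failing the scope): 1.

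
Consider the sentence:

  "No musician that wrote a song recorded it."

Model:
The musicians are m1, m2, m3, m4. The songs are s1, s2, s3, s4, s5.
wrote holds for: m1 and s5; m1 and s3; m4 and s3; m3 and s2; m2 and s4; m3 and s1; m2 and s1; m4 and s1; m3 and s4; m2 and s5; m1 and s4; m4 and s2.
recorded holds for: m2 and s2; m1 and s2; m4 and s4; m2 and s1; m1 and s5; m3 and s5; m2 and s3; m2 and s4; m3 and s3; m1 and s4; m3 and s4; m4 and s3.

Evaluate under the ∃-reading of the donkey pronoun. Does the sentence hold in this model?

"it" takes "a song" as antecedent — a donkey pronoun bound across the clause boundary.
Truth condition: for no (m,s) with wrote(m,s) does recorded(m,s) hold.
Restrictor pairs — does the scope hold? (m1,s3):fails  (m1,s4):holds  (m1,s5):holds  (m2,s1):holds  (m2,s4):holds  (m2,s5):fails  (m3,s1):fails  (m3,s2):fails  (m3,s4):holds  (m4,s1):fails  (m4,s2):fails  (m4,s3):holds
Scope holds for 6 pair(s), so the sentence is false.

False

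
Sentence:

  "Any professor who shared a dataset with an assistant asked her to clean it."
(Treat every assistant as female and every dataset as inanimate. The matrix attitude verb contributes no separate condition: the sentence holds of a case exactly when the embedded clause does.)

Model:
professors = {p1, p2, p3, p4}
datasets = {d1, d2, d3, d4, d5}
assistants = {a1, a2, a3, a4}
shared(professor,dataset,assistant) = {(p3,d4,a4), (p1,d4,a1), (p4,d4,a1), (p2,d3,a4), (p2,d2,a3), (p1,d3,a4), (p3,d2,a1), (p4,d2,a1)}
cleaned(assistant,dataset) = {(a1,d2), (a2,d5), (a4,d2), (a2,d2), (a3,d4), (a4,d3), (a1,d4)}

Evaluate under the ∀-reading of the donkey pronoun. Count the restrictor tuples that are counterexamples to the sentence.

"her" takes "an assistant" as antecedent and "it" takes "a dataset"; both are donkey pronouns co-varying with the restrictor.
Strong reading: for every (p,d,a) with shared(p,d,a), cleaned(a,d).
Restrictor triples: (p1,d3,a4)→cleaned(a4,d3) ✓  (p1,d4,a1)→cleaned(a1,d4) ✓  (p2,d2,a3)→cleaned(a3,d2) ✗  (p2,d3,a4)→cleaned(a4,d3) ✓  (p3,d2,a1)→cleaned(a1,d2) ✓  (p3,d4,a4)→cleaned(a4,d4) ✗  (p4,d2,a1)→cleaned(a1,d2) ✓  (p4,d4,a1)→cleaned(a1,d4) ✓
Counterexamples (restrictor triples failing the scope): 2.

2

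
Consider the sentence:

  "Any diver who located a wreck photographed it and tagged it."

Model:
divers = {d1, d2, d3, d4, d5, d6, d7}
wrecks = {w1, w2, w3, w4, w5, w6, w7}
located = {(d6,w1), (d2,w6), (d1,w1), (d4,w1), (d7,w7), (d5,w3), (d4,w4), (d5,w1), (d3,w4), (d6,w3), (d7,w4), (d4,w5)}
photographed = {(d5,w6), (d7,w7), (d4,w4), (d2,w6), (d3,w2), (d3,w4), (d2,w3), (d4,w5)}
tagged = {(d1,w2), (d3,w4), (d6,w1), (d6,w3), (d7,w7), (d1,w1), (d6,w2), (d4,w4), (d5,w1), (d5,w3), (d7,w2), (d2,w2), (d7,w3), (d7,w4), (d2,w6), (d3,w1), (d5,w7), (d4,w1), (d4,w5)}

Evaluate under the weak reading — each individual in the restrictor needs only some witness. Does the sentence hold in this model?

False

"it" takes "a wreck" as antecedent — a donkey pronoun bound across the clause boundary.
Weak reading: every diver d with some located-wreck has at least one located-wreck w such that photographed(d,w) ∧ tagged(d,w).
Per diver: d1:✗  d2:✓  d3:✓  d4:✓  d5:✗  d6:✗  d7:✓
d1 has no witness among its located-wrecks.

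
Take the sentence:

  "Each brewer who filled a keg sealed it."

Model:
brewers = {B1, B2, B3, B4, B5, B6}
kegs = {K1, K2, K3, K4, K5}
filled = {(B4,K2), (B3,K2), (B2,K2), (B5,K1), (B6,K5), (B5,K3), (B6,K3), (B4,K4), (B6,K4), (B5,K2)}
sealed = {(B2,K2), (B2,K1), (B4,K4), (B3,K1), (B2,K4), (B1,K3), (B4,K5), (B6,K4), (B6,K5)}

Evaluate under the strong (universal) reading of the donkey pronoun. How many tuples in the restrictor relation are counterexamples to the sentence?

6

"it" takes "a keg" as antecedent — a donkey pronoun bound across the clause boundary.
Strong reading: for every (b,k) with filled(b,k), sealed(b,k).
Restrictor pairs: (B2,K2) ✓  (B3,K2) ✗  (B4,K2) ✗  (B4,K4) ✓  (B5,K1) ✗  (B5,K2) ✗  (B5,K3) ✗  (B6,K3) ✗  (B6,K4) ✓  (B6,K5) ✓
Counterexamples (restrictor pairs failing the scope): 6.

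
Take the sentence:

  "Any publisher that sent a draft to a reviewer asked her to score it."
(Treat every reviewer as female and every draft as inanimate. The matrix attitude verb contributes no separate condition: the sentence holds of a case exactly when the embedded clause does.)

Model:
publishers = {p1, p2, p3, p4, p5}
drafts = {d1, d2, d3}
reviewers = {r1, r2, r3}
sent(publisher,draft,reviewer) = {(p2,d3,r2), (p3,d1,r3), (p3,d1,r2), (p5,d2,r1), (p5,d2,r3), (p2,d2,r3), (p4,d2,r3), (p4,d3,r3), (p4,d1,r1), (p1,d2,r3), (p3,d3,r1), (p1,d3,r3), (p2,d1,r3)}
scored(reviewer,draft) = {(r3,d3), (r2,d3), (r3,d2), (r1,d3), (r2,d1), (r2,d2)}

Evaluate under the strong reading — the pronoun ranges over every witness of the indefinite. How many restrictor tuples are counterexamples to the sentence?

4

"her" takes "a reviewer" as antecedent and "it" takes "a draft"; both are donkey pronouns co-varying with the restrictor.
Strong reading: for every (p,d,r) with sent(p,d,r), scored(r,d).
Restrictor triples: (p1,d2,r3)→scored(r3,d2) ✓  (p1,d3,r3)→scored(r3,d3) ✓  (p2,d1,r3)→scored(r3,d1) ✗  (p2,d2,r3)→scored(r3,d2) ✓  (p2,d3,r2)→scored(r2,d3) ✓  (p3,d1,r2)→scored(r2,d1) ✓  (p3,d1,r3)→scored(r3,d1) ✗  (p3,d3,r1)→scored(r1,d3) ✓  (p4,d1,r1)→scored(r1,d1) ✗  (p4,d2,r3)→scored(r3,d2) ✓  (p4,d3,r3)→scored(r3,d3) ✓  (p5,d2,r1)→scored(r1,d2) ✗  (p5,d2,r3)→scored(r3,d2) ✓
Counterexamples (restrictor triples failing the scope): 4.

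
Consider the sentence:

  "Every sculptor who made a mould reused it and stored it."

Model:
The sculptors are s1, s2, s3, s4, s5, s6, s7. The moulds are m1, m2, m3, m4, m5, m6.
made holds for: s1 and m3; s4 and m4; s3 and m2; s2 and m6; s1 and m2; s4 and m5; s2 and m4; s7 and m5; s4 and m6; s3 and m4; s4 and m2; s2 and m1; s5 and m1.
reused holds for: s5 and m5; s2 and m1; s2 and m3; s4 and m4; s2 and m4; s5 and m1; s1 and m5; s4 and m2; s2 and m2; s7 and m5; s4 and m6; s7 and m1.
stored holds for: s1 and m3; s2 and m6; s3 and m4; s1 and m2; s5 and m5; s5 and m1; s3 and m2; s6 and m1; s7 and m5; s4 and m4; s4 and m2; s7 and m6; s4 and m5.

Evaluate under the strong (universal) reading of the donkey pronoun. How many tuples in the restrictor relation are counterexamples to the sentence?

9

"it" takes "a mould" as antecedent — a donkey pronoun bound across the clause boundary.
Strong reading: for every (s,m) with made(s,m), reused(s,m) ∧ stored(s,m).
Restrictor pairs: (s1,m2) ✗  (s1,m3) ✗  (s2,m1) ✗  (s2,m4) ✗  (s2,m6) ✗  (s3,m2) ✗  (s3,m4) ✗  (s4,m2) ✓  (s4,m4) ✓  (s4,m5) ✗  (s4,m6) ✗  (s5,m1) ✓  (s7,m5) ✓
Counterexamples (restrictor pairs failing the scope): 9.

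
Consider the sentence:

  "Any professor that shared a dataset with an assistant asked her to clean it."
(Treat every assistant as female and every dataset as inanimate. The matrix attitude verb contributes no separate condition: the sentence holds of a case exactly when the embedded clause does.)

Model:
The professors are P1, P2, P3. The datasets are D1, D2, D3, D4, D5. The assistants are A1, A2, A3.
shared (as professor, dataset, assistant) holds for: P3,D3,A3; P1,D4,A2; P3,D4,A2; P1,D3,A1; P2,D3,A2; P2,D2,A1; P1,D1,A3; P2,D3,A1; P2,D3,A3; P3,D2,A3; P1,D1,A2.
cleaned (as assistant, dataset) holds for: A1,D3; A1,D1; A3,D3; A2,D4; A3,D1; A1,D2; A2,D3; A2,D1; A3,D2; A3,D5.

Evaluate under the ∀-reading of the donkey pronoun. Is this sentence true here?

True

"her" takes "an assistant" as antecedent and "it" takes "a dataset"; both are donkey pronouns co-varying with the restrictor.
Strong reading: for every (p,d,a) with shared(p,d,a), cleaned(a,d).
Restrictor triples: (P1,D1,A2)→cleaned(A2,D1) ✓  (P1,D1,A3)→cleaned(A3,D1) ✓  (P1,D3,A1)→cleaned(A1,D3) ✓  (P1,D4,A2)→cleaned(A2,D4) ✓  (P2,D2,A1)→cleaned(A1,D2) ✓  (P2,D3,A1)→cleaned(A1,D3) ✓  (P2,D3,A2)→cleaned(A2,D3) ✓  (P2,D3,A3)→cleaned(A3,D3) ✓  (P3,D2,A3)→cleaned(A3,D2) ✓  (P3,D3,A3)→cleaned(A3,D3) ✓  (P3,D4,A2)→cleaned(A2,D4) ✓
Every restrictor triple satisfies the scope.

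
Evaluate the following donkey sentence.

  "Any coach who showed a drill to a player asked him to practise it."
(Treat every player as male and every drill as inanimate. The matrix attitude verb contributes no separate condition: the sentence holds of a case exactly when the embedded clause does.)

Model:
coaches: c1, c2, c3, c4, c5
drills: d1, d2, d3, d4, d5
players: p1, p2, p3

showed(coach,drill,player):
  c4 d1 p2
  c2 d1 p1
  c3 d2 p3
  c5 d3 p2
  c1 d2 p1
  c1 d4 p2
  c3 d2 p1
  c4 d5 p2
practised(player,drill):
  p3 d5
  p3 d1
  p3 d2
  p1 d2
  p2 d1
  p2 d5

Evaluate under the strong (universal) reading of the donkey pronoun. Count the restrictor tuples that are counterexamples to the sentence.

"him" takes "a player" as antecedent and "it" takes "a drill"; both are donkey pronouns co-varying with the restrictor.
Strong reading: for every (c,d,p) with showed(c,d,p), practised(p,d).
Restrictor triples: (c1,d2,p1)→practised(p1,d2) ✓  (c1,d4,p2)→practised(p2,d4) ✗  (c2,d1,p1)→practised(p1,d1) ✗  (c3,d2,p1)→practised(p1,d2) ✓  (c3,d2,p3)→practised(p3,d2) ✓  (c4,d1,p2)→practised(p2,d1) ✓  (c4,d5,p2)→practised(p2,d5) ✓  (c5,d3,p2)→practised(p2,d3) ✗
Counterexamples (restrictor triples failing the scope): 3.

3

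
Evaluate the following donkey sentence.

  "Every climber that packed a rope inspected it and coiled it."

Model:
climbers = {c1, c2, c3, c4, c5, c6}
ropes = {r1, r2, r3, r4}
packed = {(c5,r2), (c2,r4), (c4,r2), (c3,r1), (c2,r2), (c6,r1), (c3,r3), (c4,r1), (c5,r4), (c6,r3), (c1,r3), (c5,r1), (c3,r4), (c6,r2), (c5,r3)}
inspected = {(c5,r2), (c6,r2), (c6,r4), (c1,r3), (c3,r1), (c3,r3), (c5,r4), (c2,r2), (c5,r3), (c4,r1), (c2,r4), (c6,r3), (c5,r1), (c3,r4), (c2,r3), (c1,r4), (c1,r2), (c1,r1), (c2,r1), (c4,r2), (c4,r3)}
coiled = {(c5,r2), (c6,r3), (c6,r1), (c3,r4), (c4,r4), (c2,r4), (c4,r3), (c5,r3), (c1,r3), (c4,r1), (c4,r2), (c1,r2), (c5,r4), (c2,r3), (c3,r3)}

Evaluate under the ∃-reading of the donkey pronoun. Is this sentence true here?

"it" takes "a rope" as antecedent — a donkey pronoun bound across the clause boundary.
Weak reading: every climber c with some packed-rope has at least one packed-rope r such that inspected(c,r) ∧ coiled(c,r).
Per climber: c1:✓  c2:✓  c3:✓  c4:✓  c5:✓  c6:✓
Every climber in the restrictor has a witness.

True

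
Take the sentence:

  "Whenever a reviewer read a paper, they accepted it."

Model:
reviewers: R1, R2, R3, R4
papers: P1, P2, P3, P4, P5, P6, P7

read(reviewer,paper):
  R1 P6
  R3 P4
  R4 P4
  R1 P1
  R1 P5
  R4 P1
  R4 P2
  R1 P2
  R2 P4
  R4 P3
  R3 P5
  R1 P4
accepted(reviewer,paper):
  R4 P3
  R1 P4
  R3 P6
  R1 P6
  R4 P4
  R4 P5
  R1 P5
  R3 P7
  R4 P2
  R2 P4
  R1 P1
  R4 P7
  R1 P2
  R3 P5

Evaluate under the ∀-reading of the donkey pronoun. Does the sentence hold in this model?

"it" takes "a paper" as antecedent — a donkey pronoun bound across the clause boundary.
Strong reading: for every (r,p) with read(r,p), accepted(r,p).
Restrictor pairs: (R1,P1) ✓  (R1,P2) ✓  (R1,P4) ✓  (R1,P5) ✓  (R1,P6) ✓  (R2,P4) ✓  (R3,P4) ✗  (R3,P5) ✓  (R4,P1) ✗  (R4,P2) ✓  (R4,P3) ✓  (R4,P4) ✓
Counterexample: (R3,P4) is in read but fails the scope.

False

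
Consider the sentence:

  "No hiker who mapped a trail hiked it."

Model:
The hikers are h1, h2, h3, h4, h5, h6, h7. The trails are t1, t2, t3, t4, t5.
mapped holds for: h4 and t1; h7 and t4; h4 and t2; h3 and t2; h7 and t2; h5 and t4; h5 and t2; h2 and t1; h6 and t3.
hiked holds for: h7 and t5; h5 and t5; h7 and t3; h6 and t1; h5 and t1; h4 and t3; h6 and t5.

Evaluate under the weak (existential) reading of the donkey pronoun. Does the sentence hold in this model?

"it" takes "a trail" as antecedent — a donkey pronoun bound across the clause boundary.
Truth condition: for no (h,t) with mapped(h,t) does hiked(h,t) hold.
Restrictor pairs — does the scope hold? (h2,t1):fails  (h3,t2):fails  (h4,t1):fails  (h4,t2):fails  (h5,t2):fails  (h5,t4):fails  (h6,t3):fails  (h7,t2):fails  (h7,t4):fails
Scope holds for no restrictor pair, so the sentence is true.

True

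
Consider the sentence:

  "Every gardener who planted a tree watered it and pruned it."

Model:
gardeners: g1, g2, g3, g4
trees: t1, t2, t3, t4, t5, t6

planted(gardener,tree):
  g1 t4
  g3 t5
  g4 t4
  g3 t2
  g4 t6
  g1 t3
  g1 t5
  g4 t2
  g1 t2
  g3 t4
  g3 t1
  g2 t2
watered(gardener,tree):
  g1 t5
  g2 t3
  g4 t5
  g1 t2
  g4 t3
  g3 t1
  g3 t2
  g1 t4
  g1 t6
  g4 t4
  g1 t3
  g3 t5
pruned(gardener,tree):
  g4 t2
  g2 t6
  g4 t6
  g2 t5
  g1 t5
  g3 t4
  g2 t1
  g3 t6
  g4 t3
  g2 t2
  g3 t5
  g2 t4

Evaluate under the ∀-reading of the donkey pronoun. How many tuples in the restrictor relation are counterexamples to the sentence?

"it" takes "a tree" as antecedent — a donkey pronoun bound across the clause boundary.
Strong reading: for every (g,t) with planted(g,t), watered(g,t) ∧ pruned(g,t).
Restrictor pairs: (g1,t2) ✗  (g1,t3) ✗  (g1,t4) ✗  (g1,t5) ✓  (g2,t2) ✗  (g3,t1) ✗  (g3,t2) ✗  (g3,t4) ✗  (g3,t5) ✓  (g4,t2) ✗  (g4,t4) ✗  (g4,t6) ✗
Counterexamples (restrictor pairs failing the scope): 10.

10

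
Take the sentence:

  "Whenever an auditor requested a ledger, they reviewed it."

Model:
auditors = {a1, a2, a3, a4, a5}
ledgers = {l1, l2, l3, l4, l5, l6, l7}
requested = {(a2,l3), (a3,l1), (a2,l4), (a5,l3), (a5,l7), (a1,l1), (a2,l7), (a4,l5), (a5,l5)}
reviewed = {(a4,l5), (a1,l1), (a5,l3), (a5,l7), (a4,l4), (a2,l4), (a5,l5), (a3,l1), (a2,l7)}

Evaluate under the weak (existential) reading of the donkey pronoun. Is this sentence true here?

"it" takes "a ledger" as antecedent — a donkey pronoun bound across the clause boundary.
Weak reading: every auditor a with some requested-ledger has at least one requested-ledger l such that reviewed(a,l).
Per auditor: a1:✓  a2:✓  a3:✓  a4:✓  a5:✓
Every auditor in the restrictor has a witness.

True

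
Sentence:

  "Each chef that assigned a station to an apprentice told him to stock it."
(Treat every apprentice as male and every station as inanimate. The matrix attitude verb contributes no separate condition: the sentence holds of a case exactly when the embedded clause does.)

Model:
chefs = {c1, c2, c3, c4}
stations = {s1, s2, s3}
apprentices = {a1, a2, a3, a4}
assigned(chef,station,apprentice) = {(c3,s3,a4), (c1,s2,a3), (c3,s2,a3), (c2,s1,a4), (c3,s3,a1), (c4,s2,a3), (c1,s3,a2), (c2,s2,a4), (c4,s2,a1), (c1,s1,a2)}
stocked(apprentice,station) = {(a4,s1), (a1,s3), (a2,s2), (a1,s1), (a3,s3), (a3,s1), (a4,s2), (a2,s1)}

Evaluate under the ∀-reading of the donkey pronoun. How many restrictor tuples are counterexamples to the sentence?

"him" takes "an apprentice" as antecedent and "it" takes "a station"; both are donkey pronouns co-varying with the restrictor.
Strong reading: for every (c,s,a) with assigned(c,s,a), stocked(a,s).
Restrictor triples: (c1,s1,a2)→stocked(a2,s1) ✓  (c1,s2,a3)→stocked(a3,s2) ✗  (c1,s3,a2)→stocked(a2,s3) ✗  (c2,s1,a4)→stocked(a4,s1) ✓  (c2,s2,a4)→stocked(a4,s2) ✓  (c3,s2,a3)→stocked(a3,s2) ✗  (c3,s3,a1)→stocked(a1,s3) ✓  (c3,s3,a4)→stocked(a4,s3) ✗  (c4,s2,a1)→stocked(a1,s2) ✗  (c4,s2,a3)→stocked(a3,s2) ✗
Counterexamples (restrictor triples failing the scope): 6.

6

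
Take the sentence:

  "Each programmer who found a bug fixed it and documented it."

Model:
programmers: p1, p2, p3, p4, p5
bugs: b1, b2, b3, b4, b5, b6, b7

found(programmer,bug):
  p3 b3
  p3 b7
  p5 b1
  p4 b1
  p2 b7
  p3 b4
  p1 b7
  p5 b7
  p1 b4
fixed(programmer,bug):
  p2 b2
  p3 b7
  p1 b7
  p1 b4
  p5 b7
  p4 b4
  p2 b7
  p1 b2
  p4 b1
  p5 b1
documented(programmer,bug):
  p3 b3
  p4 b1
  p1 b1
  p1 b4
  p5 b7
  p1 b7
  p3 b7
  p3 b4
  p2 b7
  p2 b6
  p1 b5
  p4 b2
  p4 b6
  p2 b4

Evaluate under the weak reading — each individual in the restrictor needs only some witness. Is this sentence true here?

True

"it" takes "a bug" as antecedent — a donkey pronoun bound across the clause boundary.
Weak reading: every programmer p with some found-bug has at least one found-bug b such that fixed(p,b) ∧ documented(p,b).
Per programmer: p1:✓  p2:✓  p3:✓  p4:✓  p5:✓
Every programmer in the restrictor has a witness.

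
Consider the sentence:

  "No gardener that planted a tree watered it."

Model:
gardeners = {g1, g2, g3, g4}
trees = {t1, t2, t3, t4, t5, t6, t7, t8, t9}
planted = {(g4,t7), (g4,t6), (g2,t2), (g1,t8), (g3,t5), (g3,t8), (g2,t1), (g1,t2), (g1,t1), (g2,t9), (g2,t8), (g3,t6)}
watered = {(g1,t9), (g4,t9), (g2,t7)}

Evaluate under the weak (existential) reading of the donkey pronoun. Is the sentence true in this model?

"it" takes "a tree" as antecedent — a donkey pronoun bound across the clause boundary.
Truth condition: for no (g,t) with planted(g,t) does watered(g,t) hold.
Restrictor pairs — does the scope hold? (g1,t1):fails  (g1,t2):fails  (g1,t8):fails  (g2,t1):fails  (g2,t2):fails  (g2,t8):fails  (g2,t9):fails  (g3,t5):fails  (g3,t6):fails  (g3,t8):fails  (g4,t6):fails  (g4,t7):fails
Scope holds for no restrictor pair, so the sentence is true.

True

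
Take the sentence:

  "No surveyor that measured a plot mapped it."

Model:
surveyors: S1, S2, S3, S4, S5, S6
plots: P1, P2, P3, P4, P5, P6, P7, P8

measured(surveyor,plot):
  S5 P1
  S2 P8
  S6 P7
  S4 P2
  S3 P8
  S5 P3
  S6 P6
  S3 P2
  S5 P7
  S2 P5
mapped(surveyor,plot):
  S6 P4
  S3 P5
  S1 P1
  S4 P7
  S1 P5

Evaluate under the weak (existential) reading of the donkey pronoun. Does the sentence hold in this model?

True

"it" takes "a plot" as antecedent — a donkey pronoun bound across the clause boundary.
Truth condition: for no (s,p) with measured(s,p) does mapped(s,p) hold.
Restrictor pairs — does the scope hold? (S2,P5):fails  (S2,P8):fails  (S3,P2):fails  (S3,P8):fails  (S4,P2):fails  (S5,P1):fails  (S5,P3):fails  (S5,P7):fails  (S6,P6):fails  (S6,P7):fails
Scope holds for no restrictor pair, so the sentence is true.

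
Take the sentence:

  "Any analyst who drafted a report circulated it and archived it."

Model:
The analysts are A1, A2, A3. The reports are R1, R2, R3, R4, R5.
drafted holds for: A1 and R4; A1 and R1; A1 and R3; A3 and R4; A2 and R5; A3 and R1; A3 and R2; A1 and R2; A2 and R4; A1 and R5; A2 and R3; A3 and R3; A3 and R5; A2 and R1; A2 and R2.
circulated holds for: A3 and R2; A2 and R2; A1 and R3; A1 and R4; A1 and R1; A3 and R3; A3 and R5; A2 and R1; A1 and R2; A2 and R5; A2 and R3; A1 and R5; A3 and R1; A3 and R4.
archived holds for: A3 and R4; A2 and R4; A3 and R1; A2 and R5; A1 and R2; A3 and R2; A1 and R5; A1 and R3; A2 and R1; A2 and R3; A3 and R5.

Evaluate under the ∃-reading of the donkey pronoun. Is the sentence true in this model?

"it" takes "a report" as antecedent — a donkey pronoun bound across the clause boundary.
Weak reading: every analyst a with some drafted-report has at least one drafted-report r such that circulated(a,r) ∧ archived(a,r).
Per analyst: A1:✓  A2:✓  A3:✓
Every analyst in the restrictor has a witness.

True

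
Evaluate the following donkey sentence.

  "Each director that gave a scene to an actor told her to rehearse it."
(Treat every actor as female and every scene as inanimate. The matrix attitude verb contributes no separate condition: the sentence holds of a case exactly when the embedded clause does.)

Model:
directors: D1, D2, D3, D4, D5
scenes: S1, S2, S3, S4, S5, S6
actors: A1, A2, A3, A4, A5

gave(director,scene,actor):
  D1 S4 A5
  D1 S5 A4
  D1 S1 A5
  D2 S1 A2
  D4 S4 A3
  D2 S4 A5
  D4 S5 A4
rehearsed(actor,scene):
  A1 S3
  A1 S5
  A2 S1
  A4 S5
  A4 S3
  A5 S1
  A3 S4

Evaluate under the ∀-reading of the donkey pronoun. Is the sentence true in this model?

"her" takes "an actor" as antecedent and "it" takes "a scene"; both are donkey pronouns co-varying with the restrictor.
Strong reading: for every (d,s,a) with gave(d,s,a), rehearsed(a,s).
Restrictor triples: (D1,S1,A5)→rehearsed(A5,S1) ✓  (D1,S4,A5)→rehearsed(A5,S4) ✗  (D1,S5,A4)→rehearsed(A4,S5) ✓  (D2,S1,A2)→rehearsed(A2,S1) ✓  (D2,S4,A5)→rehearsed(A5,S4) ✗  (D4,S4,A3)→rehearsed(A3,S4) ✓  (D4,S5,A4)→rehearsed(A4,S5) ✓
Counterexample: (D1,S4,A5) — rehearsed(A5,S4) does not hold.

False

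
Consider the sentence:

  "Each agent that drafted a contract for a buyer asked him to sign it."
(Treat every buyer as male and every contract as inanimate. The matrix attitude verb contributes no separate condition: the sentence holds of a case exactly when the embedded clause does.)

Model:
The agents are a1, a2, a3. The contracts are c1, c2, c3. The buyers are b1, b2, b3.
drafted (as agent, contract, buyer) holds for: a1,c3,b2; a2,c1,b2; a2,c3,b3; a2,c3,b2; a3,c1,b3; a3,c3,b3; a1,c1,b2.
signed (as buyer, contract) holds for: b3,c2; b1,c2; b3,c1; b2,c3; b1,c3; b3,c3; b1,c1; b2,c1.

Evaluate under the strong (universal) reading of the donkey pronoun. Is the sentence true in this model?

True

"him" takes "a buyer" as antecedent and "it" takes "a contract"; both are donkey pronouns co-varying with the restrictor.
Strong reading: for every (a,c,b) with drafted(a,c,b), signed(b,c).
Restrictor triples: (a1,c1,b2)→signed(b2,c1) ✓  (a1,c3,b2)→signed(b2,c3) ✓  (a2,c1,b2)→signed(b2,c1) ✓  (a2,c3,b2)→signed(b2,c3) ✓  (a2,c3,b3)→signed(b3,c3) ✓  (a3,c1,b3)→signed(b3,c1) ✓  (a3,c3,b3)→signed(b3,c3) ✓
Every restrictor triple satisfies the scope.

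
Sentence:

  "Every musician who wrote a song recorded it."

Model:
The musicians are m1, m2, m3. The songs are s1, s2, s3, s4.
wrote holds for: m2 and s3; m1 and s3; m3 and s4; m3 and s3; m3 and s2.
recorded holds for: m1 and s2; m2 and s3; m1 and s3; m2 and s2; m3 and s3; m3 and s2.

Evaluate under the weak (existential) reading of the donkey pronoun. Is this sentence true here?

True

"it" takes "a song" as antecedent — a donkey pronoun bound across the clause boundary.
Weak reading: every musician m with some wrote-song has at least one wrote-song s such that recorded(m,s).
Per musician: m1:✓  m2:✓  m3:✓
Every musician in the restrictor has a witness.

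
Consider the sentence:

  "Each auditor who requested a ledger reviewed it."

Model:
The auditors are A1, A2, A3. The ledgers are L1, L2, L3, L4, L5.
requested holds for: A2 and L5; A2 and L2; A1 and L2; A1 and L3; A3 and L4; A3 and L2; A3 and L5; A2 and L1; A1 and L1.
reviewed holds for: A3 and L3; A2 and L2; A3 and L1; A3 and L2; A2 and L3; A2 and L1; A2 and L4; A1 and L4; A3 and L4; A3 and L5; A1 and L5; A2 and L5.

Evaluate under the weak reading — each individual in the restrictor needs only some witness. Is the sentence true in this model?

"it" takes "a ledger" as antecedent — a donkey pronoun bound across the clause boundary.
Weak reading: every auditor a with some requested-ledger has at least one requested-ledger l such that reviewed(a,l).
Per auditor: A1:✗  A2:✓  A3:✓
A1 has no witness among its requested-ledgers.

False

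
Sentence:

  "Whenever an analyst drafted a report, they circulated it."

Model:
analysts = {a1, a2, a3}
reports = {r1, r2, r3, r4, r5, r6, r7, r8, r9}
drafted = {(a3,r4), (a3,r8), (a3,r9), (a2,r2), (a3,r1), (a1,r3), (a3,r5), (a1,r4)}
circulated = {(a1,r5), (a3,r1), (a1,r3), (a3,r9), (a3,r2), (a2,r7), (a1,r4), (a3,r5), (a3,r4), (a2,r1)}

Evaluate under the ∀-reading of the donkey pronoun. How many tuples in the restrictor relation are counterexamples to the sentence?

2

"it" takes "a report" as antecedent — a donkey pronoun bound across the clause boundary.
Strong reading: for every (a,r) with drafted(a,r), circulated(a,r).
Restrictor pairs: (a1,r3) ✓  (a1,r4) ✓  (a2,r2) ✗  (a3,r1) ✓  (a3,r4) ✓  (a3,r5) ✓  (a3,r8) ✗  (a3,r9) ✓
Counterexamples (restrictor pairs failing the scope): 2.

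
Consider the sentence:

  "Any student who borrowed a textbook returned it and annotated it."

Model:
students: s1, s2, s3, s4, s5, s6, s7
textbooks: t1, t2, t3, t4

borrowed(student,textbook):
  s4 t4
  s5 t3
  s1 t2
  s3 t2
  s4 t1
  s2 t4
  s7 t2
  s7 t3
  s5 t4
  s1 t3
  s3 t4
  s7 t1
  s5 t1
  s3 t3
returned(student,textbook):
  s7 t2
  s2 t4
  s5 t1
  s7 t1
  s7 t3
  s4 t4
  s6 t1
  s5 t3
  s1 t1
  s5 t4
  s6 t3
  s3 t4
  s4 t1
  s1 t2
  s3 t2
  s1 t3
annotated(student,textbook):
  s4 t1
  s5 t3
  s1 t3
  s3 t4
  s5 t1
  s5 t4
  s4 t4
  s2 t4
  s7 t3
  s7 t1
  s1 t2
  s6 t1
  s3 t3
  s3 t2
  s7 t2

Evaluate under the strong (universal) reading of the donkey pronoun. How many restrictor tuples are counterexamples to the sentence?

"it" takes "a textbook" as antecedent — a donkey pronoun bound across the clause boundary.
Strong reading: for every (s,t) with borrowed(s,t), returned(s,t) ∧ annotated(s,t).
Restrictor pairs: (s1,t2) ✓  (s1,t3) ✓  (s2,t4) ✓  (s3,t2) ✓  (s3,t3) ✗  (s3,t4) ✓  (s4,t1) ✓  (s4,t4) ✓  (s5,t1) ✓  (s5,t3) ✓  (s5,t4) ✓  (s7,t1) ✓  (s7,t2) ✓  (s7,t3) ✓
Counterexamples (restrictor pairs failing the scope): 1.

1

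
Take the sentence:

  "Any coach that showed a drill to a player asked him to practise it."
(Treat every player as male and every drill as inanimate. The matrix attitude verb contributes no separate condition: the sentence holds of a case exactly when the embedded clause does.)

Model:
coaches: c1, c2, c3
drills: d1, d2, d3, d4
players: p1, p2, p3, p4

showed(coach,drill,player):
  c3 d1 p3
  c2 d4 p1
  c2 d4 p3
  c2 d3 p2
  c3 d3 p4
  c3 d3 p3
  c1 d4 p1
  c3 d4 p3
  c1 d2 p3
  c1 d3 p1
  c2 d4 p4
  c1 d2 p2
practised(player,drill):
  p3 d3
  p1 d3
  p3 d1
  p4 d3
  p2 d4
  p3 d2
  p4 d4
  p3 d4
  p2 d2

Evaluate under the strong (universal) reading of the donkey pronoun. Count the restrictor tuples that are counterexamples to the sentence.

3

"him" takes "a player" as antecedent and "it" takes "a drill"; both are donkey pronouns co-varying with the restrictor.
Strong reading: for every (c,d,p) with showed(c,d,p), practised(p,d).
Restrictor triples: (c1,d2,p2)→practised(p2,d2) ✓  (c1,d2,p3)→practised(p3,d2) ✓  (c1,d3,p1)→practised(p1,d3) ✓  (c1,d4,p1)→practised(p1,d4) ✗  (c2,d3,p2)→practised(p2,d3) ✗  (c2,d4,p1)→practised(p1,d4) ✗  (c2,d4,p3)→practised(p3,d4) ✓  (c2,d4,p4)→practised(p4,d4) ✓  (c3,d1,p3)→practised(p3,d1) ✓  (c3,d3,p3)→practised(p3,d3) ✓  (c3,d3,p4)→practised(p4,d3) ✓  (c3,d4,p3)→practised(p3,d4) ✓
Counterexamples (restrictor triples failing the scope): 3.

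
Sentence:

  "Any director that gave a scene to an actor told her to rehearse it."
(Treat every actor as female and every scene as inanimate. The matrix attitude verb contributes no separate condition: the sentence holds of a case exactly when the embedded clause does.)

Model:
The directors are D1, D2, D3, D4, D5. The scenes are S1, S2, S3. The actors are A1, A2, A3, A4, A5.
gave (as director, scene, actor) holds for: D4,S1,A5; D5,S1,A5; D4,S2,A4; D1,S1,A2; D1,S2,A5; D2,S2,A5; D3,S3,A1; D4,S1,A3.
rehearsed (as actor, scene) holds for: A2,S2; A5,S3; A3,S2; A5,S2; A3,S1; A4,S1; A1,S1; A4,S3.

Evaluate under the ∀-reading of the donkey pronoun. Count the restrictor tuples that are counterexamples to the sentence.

5

"her" takes "an actor" as antecedent and "it" takes "a scene"; both are donkey pronouns co-varying with the restrictor.
Strong reading: for every (d,s,a) with gave(d,s,a), rehearsed(a,s).
Restrictor triples: (D1,S1,A2)→rehearsed(A2,S1) ✗  (D1,S2,A5)→rehearsed(A5,S2) ✓  (D2,S2,A5)→rehearsed(A5,S2) ✓  (D3,S3,A1)→rehearsed(A1,S3) ✗  (D4,S1,A3)→rehearsed(A3,S1) ✓  (D4,S1,A5)→rehearsed(A5,S1) ✗  (D4,S2,A4)→rehearsed(A4,S2) ✗  (D5,S1,A5)→rehearsed(A5,S1) ✗
Counterexamples (restrictor triples failing the scope): 5.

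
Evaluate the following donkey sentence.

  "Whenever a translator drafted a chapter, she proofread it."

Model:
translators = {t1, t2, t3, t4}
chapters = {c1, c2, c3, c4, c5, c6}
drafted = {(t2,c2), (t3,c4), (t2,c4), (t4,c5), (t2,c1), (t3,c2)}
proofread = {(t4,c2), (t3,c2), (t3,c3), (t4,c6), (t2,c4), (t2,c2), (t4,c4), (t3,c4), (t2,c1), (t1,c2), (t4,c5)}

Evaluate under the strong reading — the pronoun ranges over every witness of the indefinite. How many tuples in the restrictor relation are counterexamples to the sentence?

0

"it" takes "a chapter" as antecedent — a donkey pronoun bound across the clause boundary.
Strong reading: for every (t,c) with drafted(t,c), proofread(t,c).
Restrictor pairs: (t2,c1) ✓  (t2,c2) ✓  (t2,c4) ✓  (t3,c2) ✓  (t3,c4) ✓  (t4,c5) ✓
Counterexamples (restrictor pairs failing the scope): 0.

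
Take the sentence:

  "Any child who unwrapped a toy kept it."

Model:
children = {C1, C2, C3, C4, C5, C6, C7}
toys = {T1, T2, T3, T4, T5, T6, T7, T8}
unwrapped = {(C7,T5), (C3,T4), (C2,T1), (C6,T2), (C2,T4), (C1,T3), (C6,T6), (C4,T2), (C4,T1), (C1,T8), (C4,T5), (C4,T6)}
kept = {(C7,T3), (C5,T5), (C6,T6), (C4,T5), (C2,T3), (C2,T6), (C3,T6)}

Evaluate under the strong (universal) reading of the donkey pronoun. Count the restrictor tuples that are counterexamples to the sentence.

"it" takes "a toy" as antecedent — a donkey pronoun bound across the clause boundary.
Strong reading: for every (c,t) with unwrapped(c,t), kept(c,t).
Restrictor pairs: (C1,T3) ✗  (C1,T8) ✗  (C2,T1) ✗  (C2,T4) ✗  (C3,T4) ✗  (C4,T1) ✗  (C4,T2) ✗  (C4,T5) ✓  (C4,T6) ✗  (C6,T2) ✗  (C6,T6) ✓  (C7,T5) ✗
Counterexamples (restrictor pairs failing the scope): 10.

10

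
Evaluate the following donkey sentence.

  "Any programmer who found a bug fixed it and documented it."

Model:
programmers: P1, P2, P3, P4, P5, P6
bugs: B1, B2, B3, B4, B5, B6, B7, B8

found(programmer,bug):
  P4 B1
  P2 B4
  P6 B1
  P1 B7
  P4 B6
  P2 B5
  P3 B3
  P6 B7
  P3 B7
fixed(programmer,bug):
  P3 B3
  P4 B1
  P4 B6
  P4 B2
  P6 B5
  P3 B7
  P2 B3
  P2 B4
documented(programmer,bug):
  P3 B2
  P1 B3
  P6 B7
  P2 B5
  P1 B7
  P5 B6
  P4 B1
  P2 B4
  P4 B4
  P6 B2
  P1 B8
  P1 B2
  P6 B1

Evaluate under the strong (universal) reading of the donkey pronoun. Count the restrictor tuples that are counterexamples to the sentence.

"it" takes "a bug" as antecedent — a donkey pronoun bound across the clause boundary.
Strong reading: for every (p,b) with found(p,b), fixed(p,b) ∧ documented(p,b).
Restrictor pairs: (P1,B7) ✗  (P2,B4) ✓  (P2,B5) ✗  (P3,B3) ✗  (P3,B7) ✗  (P4,B1) ✓  (P4,B6) ✗  (P6,B1) ✗  (P6,B7) ✗
Counterexamples (restrictor pairs failing the scope): 7.

7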